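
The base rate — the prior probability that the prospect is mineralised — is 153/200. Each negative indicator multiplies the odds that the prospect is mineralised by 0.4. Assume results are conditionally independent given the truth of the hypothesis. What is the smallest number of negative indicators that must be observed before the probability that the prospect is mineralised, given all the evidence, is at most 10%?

4

Prior odds: 0.765 ÷ 0.235 = 153/47.
Likelihood ratio per negative indicator = 0.4.
Target posterior odds = 0.1/0.9 = 1/9.
Require 0.4ⁿ ≤ 1/9 ÷ (153/47) = 47/1377.
0.4³ = 0.064 is still above 47/1377 but 0.4⁴ = 0.0256 is at or below it, so n = 4.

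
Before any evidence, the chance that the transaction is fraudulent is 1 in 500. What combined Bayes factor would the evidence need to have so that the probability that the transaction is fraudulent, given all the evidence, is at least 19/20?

Prior odds = 0.002/0.998 = 1/499.
Target odds = 0.95/0.05 = 19.
Required Bayes factor = 19 ÷ (1/499) = 9481.

9481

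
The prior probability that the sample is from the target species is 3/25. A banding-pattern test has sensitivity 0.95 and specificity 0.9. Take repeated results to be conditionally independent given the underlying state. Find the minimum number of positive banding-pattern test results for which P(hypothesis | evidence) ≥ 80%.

2

Prior odds: 0.12 ÷ 0.88 = 3/22.
False-positive rate = 1 − 0.9 = 0.1; likelihood ratio of a positive = 0.95/0.1 = 9.5.
Target odds: 0.8 ÷ 0.2 = 4.
Need (3/22) × 9.5ⁿ ≥ 4, i.e. 9.5ⁿ ≥ 88/3.
9.5¹ = 9.5 falls short of 88/3 but 9.5² = 90.25 reaches it, so n = 2.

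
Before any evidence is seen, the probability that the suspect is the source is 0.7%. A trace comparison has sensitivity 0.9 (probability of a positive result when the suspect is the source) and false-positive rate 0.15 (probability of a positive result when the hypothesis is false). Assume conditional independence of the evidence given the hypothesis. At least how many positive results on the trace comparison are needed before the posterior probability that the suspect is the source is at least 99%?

6

Prior odds: 0.007 ÷ 0.993 = 7/993.
Likelihood ratio of a positive result = 0.9/0.15 = 6.
Target odds: 0.99 ÷ 0.01 = 99.
Require 6ⁿ ≥ 99 ÷ (7/993) = 98307/7.
6⁵ = 7776 falls short of 98307/7 but 6⁶ = 46656 reaches it, so n = 6.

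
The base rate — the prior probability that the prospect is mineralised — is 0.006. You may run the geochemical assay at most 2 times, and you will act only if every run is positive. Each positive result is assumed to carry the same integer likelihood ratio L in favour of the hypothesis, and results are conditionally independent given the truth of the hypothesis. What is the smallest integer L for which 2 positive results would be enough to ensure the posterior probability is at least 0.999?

407

Prior odds = 0.006/0.994 = 3/497.
Target odds = 0.999/0.001 = 999.
Need L² ≥ 999 ÷ (3/497) = 165501.
406² = 164836 < 165501 ≤ 165649 = 407², so L = 407.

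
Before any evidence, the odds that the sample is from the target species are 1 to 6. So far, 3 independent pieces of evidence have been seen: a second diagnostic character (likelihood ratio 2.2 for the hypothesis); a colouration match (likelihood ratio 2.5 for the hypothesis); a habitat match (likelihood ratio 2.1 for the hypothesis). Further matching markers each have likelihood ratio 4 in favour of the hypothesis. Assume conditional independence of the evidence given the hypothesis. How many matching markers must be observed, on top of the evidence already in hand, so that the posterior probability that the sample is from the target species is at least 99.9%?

5

Prior odds = 1/6.
Combined Bayes factor of the evidence already in hand = 2.2 × 2.5 × 2.1 = 11.55.
Odds after that evidence = (1/6) × 11.55 = 1.925.
Target odds = 0.999/0.001 = 999.
Need 4ⁿ ≥ 999 ÷ 1.925 = 39960/77.
4⁴ = 256 falls short of 39960/77 but 4⁵ = 1024 reaches it, so n = 5.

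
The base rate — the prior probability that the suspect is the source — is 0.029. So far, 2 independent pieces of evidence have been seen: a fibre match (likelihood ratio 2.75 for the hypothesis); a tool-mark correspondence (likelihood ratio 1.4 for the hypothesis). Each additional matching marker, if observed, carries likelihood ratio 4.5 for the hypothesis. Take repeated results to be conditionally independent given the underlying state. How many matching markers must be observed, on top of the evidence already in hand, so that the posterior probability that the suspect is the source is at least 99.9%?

7

Prior odds = 0.029/0.971 = 29/971.
Combined Bayes factor of the evidence already in hand = 2.75 × 1.4 = 3.85.
Odds after that evidence = (29/971) × 3.85 = 2233/19420.
Target odds = 0.999/0.001 = 999.
Need 4.5ⁿ ≥ 999 ÷ (2233/19420) = 19400580/2233.
4.5⁶ = 8303.765625 falls short of 19400580/2233 but 4.5⁷ = 4782969/128 reaches it, so n = 7.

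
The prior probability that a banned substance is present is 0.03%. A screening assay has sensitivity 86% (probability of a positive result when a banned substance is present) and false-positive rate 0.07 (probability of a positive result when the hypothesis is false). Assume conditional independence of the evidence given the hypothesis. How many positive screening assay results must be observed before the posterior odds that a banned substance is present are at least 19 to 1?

Prior odds = 0.0003/0.9997 = 3/9997.
Likelihood ratio of a positive result = 0.86/0.07 = 86/7.
Target odds = 19.
Require (86/7)ⁿ ≥ 19 ÷ (3/9997) = 189943/3.
(86/7)⁴ = 54700816/2401 falls short of 189943/3 but (86/7)⁵ ≈279899 reaches it, so n = 5.

5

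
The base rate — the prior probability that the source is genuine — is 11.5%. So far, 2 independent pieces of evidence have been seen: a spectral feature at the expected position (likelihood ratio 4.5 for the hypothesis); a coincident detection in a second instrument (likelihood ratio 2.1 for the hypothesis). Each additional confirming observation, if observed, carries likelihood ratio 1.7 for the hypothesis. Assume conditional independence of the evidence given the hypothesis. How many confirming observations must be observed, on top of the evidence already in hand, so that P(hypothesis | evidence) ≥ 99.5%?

Prior odds = 0.115/0.885 = 23/177.
Combined Bayes factor of the evidence already in hand = 4.5 × 2.1 = 9.45.
Odds after that evidence = (23/177) × 9.45 = 1449/1180.
Target odds = 0.995/0.005 = 199.
Need 1.7ⁿ ≥ 199 ÷ (1449/1180) = 234820/1449.
1.7⁹ ≈118.588 falls short of 234820/1449 but 1.7¹⁰ ≈201.599 reaches it, so n = 10.

10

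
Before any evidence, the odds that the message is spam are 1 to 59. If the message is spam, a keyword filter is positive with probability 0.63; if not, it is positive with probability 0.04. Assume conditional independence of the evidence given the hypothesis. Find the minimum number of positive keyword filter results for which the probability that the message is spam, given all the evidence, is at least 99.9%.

4

Prior odds = 1/59.
Likelihood ratio of a positive = 0.63/0.04 = 15.75.
Target posterior odds = 0.999/0.001 = 999.
Require 15.75ⁿ ≥ 999 ÷ (1/59) = 58941.
15.75³ = 3906.984375 falls short of 58941 but 15.75⁴ = 15752961/256 reaches it, so n = 4.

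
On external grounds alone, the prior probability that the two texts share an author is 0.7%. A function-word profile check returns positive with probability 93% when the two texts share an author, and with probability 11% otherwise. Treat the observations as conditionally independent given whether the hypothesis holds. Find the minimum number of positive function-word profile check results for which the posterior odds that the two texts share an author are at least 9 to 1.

4

Prior odds = 0.007/0.993 = 7/993.
Likelihood ratio of a positive result = 0.93/0.11 = 93/11.
Target odds = 9.
Require (93/11)ⁿ ≥ 9 ÷ (7/993) = 8937/7.
(93/11)³ = 804357/1331 falls short of 8937/7 but (93/11)⁴ = 74805201/14641 reaches it, so n = 4.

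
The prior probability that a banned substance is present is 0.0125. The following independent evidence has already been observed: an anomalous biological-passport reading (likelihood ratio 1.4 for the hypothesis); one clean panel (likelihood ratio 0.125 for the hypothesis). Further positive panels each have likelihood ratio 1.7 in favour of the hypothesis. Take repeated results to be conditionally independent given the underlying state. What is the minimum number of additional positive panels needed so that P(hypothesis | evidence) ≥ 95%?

Prior odds = 0.0125/0.9875 = 1/79.
Combined Bayes factor of the evidence already in hand = 1.4 × 0.125 = 0.175.
Odds after that evidence = (1/79) × 0.175 = 7/3160.
Target odds = 0.95/0.05 = 19.
Need 1.7ⁿ ≥ 19 ÷ (7/3160) = 60040/7.
1.7¹⁷ ≈8272.4 falls short of 60040/7 but 1.7¹⁸ ≈14063.1 reaches it, so n = 18.

18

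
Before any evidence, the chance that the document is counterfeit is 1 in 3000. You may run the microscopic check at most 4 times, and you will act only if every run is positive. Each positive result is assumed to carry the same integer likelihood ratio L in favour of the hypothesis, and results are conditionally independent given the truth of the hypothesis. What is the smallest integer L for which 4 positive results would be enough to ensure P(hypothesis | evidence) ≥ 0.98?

Prior odds = (1/3000)/(2999/3000) = 1/2999.
Target odds = 0.98/0.02 = 49.
Need L⁴ ≥ 49 ÷ (1/2999) = 146951.
19⁴ = 130321 < 146951 ≤ 160000 = 20⁴, so L = 20.

20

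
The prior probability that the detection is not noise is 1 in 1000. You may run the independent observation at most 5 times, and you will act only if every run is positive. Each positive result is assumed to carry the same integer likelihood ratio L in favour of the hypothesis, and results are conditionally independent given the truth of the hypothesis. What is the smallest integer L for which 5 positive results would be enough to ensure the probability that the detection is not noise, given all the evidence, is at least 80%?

Prior odds = 0.001/0.999 = 1/999.
Target odds = 0.8/0.2 = 4.
Need L⁵ ≥ 4 ÷ (1/999) = 3996.
5⁵ = 3125 < 3996 ≤ 7776 = 6⁵, so L = 6.

6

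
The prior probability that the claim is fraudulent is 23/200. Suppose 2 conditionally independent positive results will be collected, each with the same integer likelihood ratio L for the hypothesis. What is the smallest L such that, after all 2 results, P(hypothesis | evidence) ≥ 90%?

Prior odds = 0.115/0.885 = 23/177.
Target odds = 0.9/0.1 = 9.
Need L² ≥ 9 ÷ (23/177) = 1593/23.
8² = 64 < 1593/23 ≤ 81 = 9², so L = 9.

9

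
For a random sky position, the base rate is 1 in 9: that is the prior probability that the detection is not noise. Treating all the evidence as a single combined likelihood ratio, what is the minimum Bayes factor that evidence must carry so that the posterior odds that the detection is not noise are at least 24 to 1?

192

Prior odds = (1/9)/(8/9) = 0.125.
Target odds = 24.
Required Bayes factor = 24 ÷ 0.125 = 192.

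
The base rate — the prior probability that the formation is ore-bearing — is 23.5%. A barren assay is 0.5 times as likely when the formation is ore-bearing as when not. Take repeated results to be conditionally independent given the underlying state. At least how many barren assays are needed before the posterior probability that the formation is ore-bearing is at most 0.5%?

Prior odds = 0.235/0.765 = 47/153.
Likelihood ratio per barren assay = 0.5.
Target odds: 0.005 ÷ 0.995 = 1/199.
Require 0.5ⁿ ≤ 1/199 ÷ (47/153) = 153/9353.
0.5⁵ = 0.03125 is still above 153/9353 but 0.5⁶ = 0.015625 is at or below it, so n = 6.

6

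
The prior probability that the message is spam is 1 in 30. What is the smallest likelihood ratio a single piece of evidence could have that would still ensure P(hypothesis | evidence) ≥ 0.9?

261

Prior odds = (1/30)/(29/30) = 1/29.
Target odds = 0.9/0.1 = 9.
Required Bayes factor = 9 ÷ (1/29) = 261.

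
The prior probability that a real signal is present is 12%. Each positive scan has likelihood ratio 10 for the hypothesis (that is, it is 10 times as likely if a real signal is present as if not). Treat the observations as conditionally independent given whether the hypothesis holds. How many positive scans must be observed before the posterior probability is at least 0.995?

4

Prior odds: 0.12 ÷ 0.88 = 3/22.
Likelihood ratio per positive scan = 10.
Target odds: 0.995 ÷ 0.005 = 199.
Need (3/22) × 10ⁿ ≥ 199, i.e. 10ⁿ ≥ 4378/3.
10³ = 1000 falls short of 4378/3 but 10⁴ = 10000 reaches it, so n = 4.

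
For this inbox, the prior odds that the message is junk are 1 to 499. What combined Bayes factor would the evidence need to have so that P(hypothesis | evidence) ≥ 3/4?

Prior odds = 1/499.
Target odds = 0.75/0.25 = 3.
Required Bayes factor = 3 ÷ (1/499) = 1497.

1497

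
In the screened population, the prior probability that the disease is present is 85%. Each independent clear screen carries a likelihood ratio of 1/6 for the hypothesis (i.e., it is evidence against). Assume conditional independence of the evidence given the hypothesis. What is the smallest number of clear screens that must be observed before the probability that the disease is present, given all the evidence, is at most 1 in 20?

Prior odds: 0.85 ÷ 0.15 = 17/3.
Likelihood ratio per clear screen = 1/6.
Target posterior odds = 0.05/0.95 = 1/19.
Need (17/3) × (1/6)ⁿ ≤ 1/19, i.e. (1/6)ⁿ ≤ 3/323.
(1/6)² = 1/36 is still above 3/323 but (1/6)³ = 1/216 is at or below it, so n = 3.

3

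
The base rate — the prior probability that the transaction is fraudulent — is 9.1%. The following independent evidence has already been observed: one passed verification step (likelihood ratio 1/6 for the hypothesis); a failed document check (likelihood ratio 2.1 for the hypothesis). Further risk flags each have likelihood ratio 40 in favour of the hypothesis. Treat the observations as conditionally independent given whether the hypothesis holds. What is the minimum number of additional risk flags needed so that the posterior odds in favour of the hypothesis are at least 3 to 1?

2

Prior odds = 0.091/0.909 = 91/909.
Combined Bayes factor of the evidence already in hand = (1/6) × 2.1 = 0.35.
Odds after that evidence = (91/909) × 0.35 = 637/18180.
Target odds = 3.
Need 40ⁿ ≥ 3 ÷ (637/18180) = 54540/637.
40¹ = 40 falls short of 54540/637 but 40² = 1600 reaches it, so n = 2.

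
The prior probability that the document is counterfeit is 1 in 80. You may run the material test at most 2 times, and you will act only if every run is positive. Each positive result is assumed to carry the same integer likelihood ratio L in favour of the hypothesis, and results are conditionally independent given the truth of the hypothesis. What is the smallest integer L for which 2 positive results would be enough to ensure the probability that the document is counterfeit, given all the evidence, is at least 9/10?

Prior odds = 0.0125/0.9875 = 1/79.
Target odds = 0.9/0.1 = 9.
Need L² ≥ 9 ÷ (1/79) = 711.
26² = 676 < 711 ≤ 729 = 27², so L = 27.

27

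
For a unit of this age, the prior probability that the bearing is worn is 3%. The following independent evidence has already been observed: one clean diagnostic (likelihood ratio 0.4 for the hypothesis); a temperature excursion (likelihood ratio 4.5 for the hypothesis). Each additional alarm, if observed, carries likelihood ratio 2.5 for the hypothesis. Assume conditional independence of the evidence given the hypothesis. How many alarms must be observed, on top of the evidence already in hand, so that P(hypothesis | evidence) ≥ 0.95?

7

Prior odds = 0.03/0.97 = 3/97.
Combined Bayes factor of the evidence already in hand = 0.4 × 4.5 = 1.8.
Odds after that evidence = (3/97) × 1.8 = 27/485.
Target odds = 0.95/0.05 = 19.
Need 2.5ⁿ ≥ 19 ÷ (27/485) = 9215/27.
2.5⁶ = 244.140625 falls short of 9215/27 but 2.5⁷ = 610.3515625 reaches it, so n = 7.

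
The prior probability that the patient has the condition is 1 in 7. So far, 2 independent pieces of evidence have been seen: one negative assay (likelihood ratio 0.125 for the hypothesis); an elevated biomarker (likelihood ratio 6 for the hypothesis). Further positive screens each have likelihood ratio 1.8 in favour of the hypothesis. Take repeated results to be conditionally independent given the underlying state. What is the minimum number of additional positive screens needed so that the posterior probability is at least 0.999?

16

Prior odds = (1/7)/(6/7) = 1/6.
Combined Bayes factor of the evidence already in hand = 0.125 × 6 = 0.75.
Odds after that evidence = (1/6) × 0.75 = 0.125.
Target odds = 0.999/0.001 = 999.
Need 1.8ⁿ ≥ 999 ÷ 0.125 = 7992.
1.8¹⁵ ≈6746.64 falls short of 7992 but 1.8¹⁶ ≈12144 reaches it, so n = 16.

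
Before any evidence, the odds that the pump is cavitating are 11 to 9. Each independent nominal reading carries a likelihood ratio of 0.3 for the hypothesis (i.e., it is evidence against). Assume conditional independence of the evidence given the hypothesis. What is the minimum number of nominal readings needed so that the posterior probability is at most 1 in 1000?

6

Prior odds = 11/9.
Likelihood ratio per nominal reading = 0.3.
Target odds: 0.001 ÷ 0.999 = 1/999.
Require 0.3ⁿ ≤ 1/999 ÷ (11/9) = 1/1221.
0.3⁵ = 243/100000 is still above 1/1221 but 0.3⁶ = 729/1000000 is at or below it, so n = 6.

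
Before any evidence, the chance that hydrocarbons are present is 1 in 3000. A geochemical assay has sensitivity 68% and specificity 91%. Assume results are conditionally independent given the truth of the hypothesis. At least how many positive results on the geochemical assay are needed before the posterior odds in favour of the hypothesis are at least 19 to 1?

Prior odds = (1/3000)/(2999/3000) = 1/2999.
False-positive rate = 1 − 0.91 = 0.09; likelihood ratio of a positive = 0.68/0.09 = 68/9.
Target odds = 19.
Need (1/2999) × (68/9)ⁿ ≥ 19, i.e. (68/9)ⁿ ≥ 56981.
(68/9)⁵ ≈24622.5 falls short of 56981 but (68/9)⁶ ≈186037 reaches it, so n = 6.

6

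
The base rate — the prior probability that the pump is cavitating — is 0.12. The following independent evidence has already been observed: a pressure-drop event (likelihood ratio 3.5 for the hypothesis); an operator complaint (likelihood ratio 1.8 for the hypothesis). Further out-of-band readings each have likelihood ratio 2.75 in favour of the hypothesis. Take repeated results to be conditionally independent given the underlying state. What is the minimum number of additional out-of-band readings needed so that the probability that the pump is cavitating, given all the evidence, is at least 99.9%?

7

Prior odds = 0.12/0.88 = 3/22.
Combined Bayes factor of the evidence already in hand = 3.5 × 1.8 = 6.3.
Odds after that evidence = (3/22) × 6.3 = 189/220.
Target odds = 0.999/0.001 = 999.
Need 2.75ⁿ ≥ 999 ÷ (189/220) = 8140/7.
2.75⁶ = 1771561/4096 falls short of 8140/7 but 2.75⁷ = 19487171/16384 reaches it, so n = 7.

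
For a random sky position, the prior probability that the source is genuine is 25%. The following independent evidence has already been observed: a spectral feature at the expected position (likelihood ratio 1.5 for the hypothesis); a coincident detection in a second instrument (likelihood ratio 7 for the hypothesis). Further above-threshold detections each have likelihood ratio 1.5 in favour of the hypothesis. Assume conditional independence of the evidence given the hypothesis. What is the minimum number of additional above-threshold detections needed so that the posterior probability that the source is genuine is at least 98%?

Prior odds = 0.25/0.75 = 1/3.
Combined Bayes factor of the evidence already in hand = 1.5 × 7 = 10.5.
Odds after that evidence = (1/3) × 10.5 = 3.5.
Target odds = 0.98/0.02 = 49.
Need 1.5ⁿ ≥ 49 ÷ 3.5 = 14.
1.5⁶ = 11.390625 falls short of 14 but 1.5⁷ = 17.0859375 reaches it, so n = 7.

7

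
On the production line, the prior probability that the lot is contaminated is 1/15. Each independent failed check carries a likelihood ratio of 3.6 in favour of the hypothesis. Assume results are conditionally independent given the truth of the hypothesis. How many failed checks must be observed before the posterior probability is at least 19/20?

5

Prior odds: (1/15) ÷ (14/15) = 1/14.
Likelihood ratio per failed check = 3.6.
Target odds: 0.95 ÷ 0.05 = 19.
Require 3.6ⁿ ≥ 19 ÷ (1/14) = 266.
3.6⁴ = 167.9616 falls short of 266 but 3.6⁵ = 604.66176 reaches it, so n = 5.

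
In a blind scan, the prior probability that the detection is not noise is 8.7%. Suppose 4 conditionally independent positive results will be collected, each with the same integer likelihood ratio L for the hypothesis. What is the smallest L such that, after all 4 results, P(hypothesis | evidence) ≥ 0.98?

5

Prior odds = 0.087/0.913 = 87/913.
Target odds = 0.98/0.02 = 49.
Need L⁴ ≥ 49 ÷ (87/913) = 44737/87.
4⁴ = 256 < 44737/87 ≤ 625 = 5⁴, so L = 5.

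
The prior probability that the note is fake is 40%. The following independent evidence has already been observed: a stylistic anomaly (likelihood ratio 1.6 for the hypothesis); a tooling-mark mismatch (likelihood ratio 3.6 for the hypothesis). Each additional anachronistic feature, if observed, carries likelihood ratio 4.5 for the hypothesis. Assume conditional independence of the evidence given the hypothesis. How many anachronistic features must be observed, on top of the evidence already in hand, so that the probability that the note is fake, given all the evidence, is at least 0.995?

3

Prior odds = 0.4/0.6 = 2/3.
Combined Bayes factor of the evidence already in hand = 1.6 × 3.6 = 5.76.
Odds after that evidence = (2/3) × 5.76 = 3.84.
Target odds = 0.995/0.005 = 199.
Need 4.5ⁿ ≥ 199 ÷ 3.84 = 4975/96.
4.5² = 20.25 falls short of 4975/96 but 4.5³ = 91.125 reaches it, so n = 3.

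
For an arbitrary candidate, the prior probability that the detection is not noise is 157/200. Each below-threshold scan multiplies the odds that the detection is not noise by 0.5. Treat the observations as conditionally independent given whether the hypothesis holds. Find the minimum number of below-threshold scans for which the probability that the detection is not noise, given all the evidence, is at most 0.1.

6

Prior odds: 0.785 ÷ 0.215 = 157/43.
Likelihood ratio per below-threshold scan = 0.5.
Target odds: 0.1 ÷ 0.9 = 1/9.
Need (157/43) × 0.5ⁿ ≤ 1/9, i.e. 0.5ⁿ ≤ 43/1413.
0.5⁵ = 0.03125 is still above 43/1413 but 0.5⁶ = 0.015625 is at or below it, so n = 6.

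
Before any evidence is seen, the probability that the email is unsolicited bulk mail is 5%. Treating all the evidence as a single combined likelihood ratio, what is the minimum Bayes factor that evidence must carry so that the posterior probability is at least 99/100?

1881

Prior odds = 0.05/0.95 = 1/19.
Target odds = 0.99/0.01 = 99.
Required Bayes factor = 99 ÷ (1/19) = 1881.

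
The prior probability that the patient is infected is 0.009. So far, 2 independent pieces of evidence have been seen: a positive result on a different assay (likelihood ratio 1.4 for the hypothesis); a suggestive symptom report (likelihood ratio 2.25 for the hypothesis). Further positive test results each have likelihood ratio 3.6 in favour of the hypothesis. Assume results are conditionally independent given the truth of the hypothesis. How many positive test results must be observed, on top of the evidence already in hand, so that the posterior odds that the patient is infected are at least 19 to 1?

6

Prior odds = 0.009/0.991 = 9/991.
Combined Bayes factor of the evidence already in hand = 1.4 × 2.25 = 3.15.
Odds after that evidence = (9/991) × 3.15 = 567/19820.
Target odds = 19.
Need 3.6ⁿ ≥ 19 ÷ (567/19820) = 376580/567.
3.6⁵ = 604.66176 falls short of 376580/567 but 3.6⁶ = 34012224/15625 reaches it, so n = 6.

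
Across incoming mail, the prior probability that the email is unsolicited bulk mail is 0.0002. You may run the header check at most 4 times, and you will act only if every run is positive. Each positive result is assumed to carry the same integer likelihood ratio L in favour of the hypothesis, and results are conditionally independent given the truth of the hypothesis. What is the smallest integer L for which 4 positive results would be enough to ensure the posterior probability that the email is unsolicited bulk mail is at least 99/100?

27

Prior odds = 0.0002/0.9998 = 1/4999.
Target odds = 0.99/0.01 = 99.
Need L⁴ ≥ 99 ÷ (1/4999) = 494901.
26⁴ = 456976 < 494901 ≤ 531441 = 27⁴, so L = 27.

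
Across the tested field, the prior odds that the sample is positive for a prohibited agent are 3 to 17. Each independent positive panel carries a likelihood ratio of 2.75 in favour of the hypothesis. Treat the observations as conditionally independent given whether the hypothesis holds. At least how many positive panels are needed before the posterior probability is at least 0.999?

Prior odds = 3/17.
Likelihood ratio per positive panel = 2.75.
Target odds: 0.999 ÷ 0.001 = 999.
Require 2.75ⁿ ≥ 999 ÷ (3/17) = 5661.
2.75⁸ = 214358881/65536 falls short of 5661 but 2.75⁹ ≈8994.86 reaches it, so n = 9.

9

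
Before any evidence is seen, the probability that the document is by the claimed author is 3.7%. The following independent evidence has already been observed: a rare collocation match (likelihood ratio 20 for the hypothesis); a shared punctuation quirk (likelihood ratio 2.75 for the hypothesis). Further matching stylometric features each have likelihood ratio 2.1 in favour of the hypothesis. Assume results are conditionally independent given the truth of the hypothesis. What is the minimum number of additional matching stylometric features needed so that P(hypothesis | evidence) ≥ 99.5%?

7

Prior odds = 0.037/0.963 = 37/963.
Combined Bayes factor of the evidence already in hand = 20 × 2.75 = 55.
Odds after that evidence = (37/963) × 55 = 2035/963.
Target odds = 0.995/0.005 = 199.
Need 2.1ⁿ ≥ 199 ÷ (2035/963) = 191637/2035.
2.1⁶ = 85766121/1000000 falls short of 191637/2035 but 2.1⁷ ≈180.109 reaches it, so n = 7.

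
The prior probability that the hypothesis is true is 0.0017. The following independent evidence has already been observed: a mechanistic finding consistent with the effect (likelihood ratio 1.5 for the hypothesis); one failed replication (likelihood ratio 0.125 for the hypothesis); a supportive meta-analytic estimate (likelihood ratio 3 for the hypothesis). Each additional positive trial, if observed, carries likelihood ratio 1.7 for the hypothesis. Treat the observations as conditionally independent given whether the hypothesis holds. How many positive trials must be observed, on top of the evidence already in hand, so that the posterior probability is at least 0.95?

19

Prior odds = 0.0017/0.9983 = 17/9983.
Combined Bayes factor of the evidence already in hand = 1.5 × 0.125 × 3 = 0.5625.
Odds after that evidence = (17/9983) × 0.5625 = 153/159728.
Target odds = 0.95/0.05 = 19.
Need 1.7ⁿ ≥ 19 ÷ (153/159728) = 3034832/153.
1.7¹⁸ ≈14063.1 falls short of 3034832/153 but 1.7¹⁹ ≈23907.2 reaches it, so n = 19.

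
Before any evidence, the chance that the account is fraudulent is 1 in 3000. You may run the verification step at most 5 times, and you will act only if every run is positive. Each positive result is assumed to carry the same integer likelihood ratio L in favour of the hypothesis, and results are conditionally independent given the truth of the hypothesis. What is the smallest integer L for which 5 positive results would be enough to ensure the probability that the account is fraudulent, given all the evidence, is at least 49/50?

11

Prior odds = (1/3000)/(2999/3000) = 1/2999.
Target odds = 0.98/0.02 = 49.
Need L⁵ ≥ 49 ÷ (1/2999) = 146951.
10⁵ = 100000 < 146951 ≤ 161051 = 11⁵, so L = 11.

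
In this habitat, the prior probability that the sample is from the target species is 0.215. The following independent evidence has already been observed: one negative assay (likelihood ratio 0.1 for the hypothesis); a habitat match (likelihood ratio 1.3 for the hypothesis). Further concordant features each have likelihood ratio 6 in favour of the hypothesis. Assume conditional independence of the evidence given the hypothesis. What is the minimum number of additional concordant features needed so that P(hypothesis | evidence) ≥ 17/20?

3

Prior odds = 0.215/0.785 = 43/157.
Combined Bayes factor of the evidence already in hand = 0.1 × 1.3 = 0.13.
Odds after that evidence = (43/157) × 0.13 = 559/15700.
Target odds = 0.85/0.15 = 17/3.
Need 6ⁿ ≥ 17/3 ÷ (559/15700) = 266900/1677.
6² = 36 falls short of 266900/1677 but 6³ = 216 reaches it, so n = 3.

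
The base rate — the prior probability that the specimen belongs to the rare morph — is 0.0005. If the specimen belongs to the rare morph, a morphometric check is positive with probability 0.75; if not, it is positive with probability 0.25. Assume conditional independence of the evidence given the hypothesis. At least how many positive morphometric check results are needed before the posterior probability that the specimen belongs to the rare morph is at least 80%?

9

Prior odds = 0.0005/0.9995 = 1/1999.
Likelihood ratio of a positive = 0.75/0.25 = 3.
Target posterior odds = 0.8/0.2 = 4.
Need (1/1999) × 3ⁿ ≥ 4, i.e. 3ⁿ ≥ 7996.
3⁸ = 6561 falls short of 7996 but 3⁹ = 19683 reaches it, so n = 9.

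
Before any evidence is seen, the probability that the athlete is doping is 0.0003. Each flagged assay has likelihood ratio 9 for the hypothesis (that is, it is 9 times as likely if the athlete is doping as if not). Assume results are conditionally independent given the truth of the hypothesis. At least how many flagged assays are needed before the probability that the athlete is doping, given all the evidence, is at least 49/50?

6

Prior odds = 0.0003/0.9997 = 3/9997.
Likelihood ratio per flagged assay = 9.
Target posterior odds = 0.98/0.02 = 49.
Need (3/9997) × 9ⁿ ≥ 49, i.e. 9ⁿ ≥ 489853/3.
9⁵ = 59049 falls short of 489853/3 but 9⁶ = 531441 reaches it, so n = 6.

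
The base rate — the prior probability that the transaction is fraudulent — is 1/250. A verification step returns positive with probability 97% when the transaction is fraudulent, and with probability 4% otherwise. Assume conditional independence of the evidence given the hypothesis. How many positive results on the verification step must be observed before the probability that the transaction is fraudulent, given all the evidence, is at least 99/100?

Prior odds = 0.004/0.996 = 1/249.
Likelihood ratio of a positive result = 0.97/0.04 = 24.25.
Target posterior odds = 0.99/0.01 = 99.
Require 24.25ⁿ ≥ 99 ÷ (1/249) = 24651.
24.25³ = 912673/64 falls short of 24651 but 24.25⁴ = 88529281/256 reaches it, so n = 4.

4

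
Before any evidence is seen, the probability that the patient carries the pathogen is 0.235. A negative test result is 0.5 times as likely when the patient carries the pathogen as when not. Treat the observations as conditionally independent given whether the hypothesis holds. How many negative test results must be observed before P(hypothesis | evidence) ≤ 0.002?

Prior odds: 0.235 ÷ 0.765 = 47/153.
Likelihood ratio per negative test result = 0.5.
Target posterior odds = 0.002/0.998 = 1/499.
Require 0.5ⁿ ≤ 1/499 ÷ (47/153) = 153/23453.
0.5⁷ = 0.0078125 is still above 153/23453 but 0.5⁸ = 0.00390625 is at or below it, so n = 8.

8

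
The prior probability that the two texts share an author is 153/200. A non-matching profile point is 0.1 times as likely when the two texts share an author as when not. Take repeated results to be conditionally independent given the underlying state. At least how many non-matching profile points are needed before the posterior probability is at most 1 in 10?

Prior odds: 0.765 ÷ 0.235 = 153/47.
Likelihood ratio per non-matching profile point = 0.1.
Target posterior odds = 0.1/0.9 = 1/9.
Require 0.1ⁿ ≤ 1/9 ÷ (153/47) = 47/1377.
0.1¹ = 0.1 is still above 47/1377 but 0.1² = 0.01 is at or below it, so n = 2.

2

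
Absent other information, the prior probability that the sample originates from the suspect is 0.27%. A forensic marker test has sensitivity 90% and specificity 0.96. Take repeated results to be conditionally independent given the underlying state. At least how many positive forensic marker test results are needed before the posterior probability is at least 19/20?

Prior odds: 0.0027 ÷ 0.9973 = 27/9973.
False-positive rate = 1 − 0.96 = 0.04; likelihood ratio of a positive = 0.9/0.04 = 22.5.
Target odds: 0.95 ÷ 0.05 = 19.
Require 22.5ⁿ ≥ 19 ÷ (27/9973) = 189487/27.
22.5² = 506.25 falls short of 189487/27 but 22.5³ = 11390.625 reaches it, so n = 3.

3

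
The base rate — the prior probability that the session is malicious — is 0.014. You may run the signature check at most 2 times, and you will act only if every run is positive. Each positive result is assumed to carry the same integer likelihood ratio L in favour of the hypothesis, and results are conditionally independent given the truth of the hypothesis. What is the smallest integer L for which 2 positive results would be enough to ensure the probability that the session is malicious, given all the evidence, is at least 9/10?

Prior odds = 0.014/0.986 = 7/493.
Target odds = 0.9/0.1 = 9.
Need L² ≥ 9 ÷ (7/493) = 4437/7.
25² = 625 < 4437/7 ≤ 676 = 26², so L = 26.

26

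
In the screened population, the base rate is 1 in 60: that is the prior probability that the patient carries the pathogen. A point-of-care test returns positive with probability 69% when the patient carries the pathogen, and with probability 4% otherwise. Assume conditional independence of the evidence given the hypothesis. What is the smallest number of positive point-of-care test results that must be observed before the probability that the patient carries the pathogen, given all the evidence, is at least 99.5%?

4

Prior odds: (1/60) ÷ (59/60) = 1/59.
Likelihood ratio of a positive result = 0.69/0.04 = 17.25.
Target odds: 0.995 ÷ 0.005 = 199.
Need (1/59) × 17.25ⁿ ≥ 199, i.e. 17.25ⁿ ≥ 11741.
17.25³ = 5132.953125 falls short of 11741 but 17.25⁴ = 22667121/256 reaches it, so n = 4.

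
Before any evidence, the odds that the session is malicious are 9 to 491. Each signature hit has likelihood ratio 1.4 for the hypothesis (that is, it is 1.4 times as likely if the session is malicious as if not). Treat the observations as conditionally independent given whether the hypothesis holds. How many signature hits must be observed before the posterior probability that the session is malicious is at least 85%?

Prior odds = 9/491.
Likelihood ratio per signature hit = 1.4.
Target posterior odds = 0.85/0.15 = 17/3.
Require 1.4ⁿ ≥ 17/3 ÷ (9/491) = 8347/27.
1.4¹⁷ ≈304.913 falls short of 8347/27 but 1.4¹⁸ ≈426.879 reaches it, so n = 18.

18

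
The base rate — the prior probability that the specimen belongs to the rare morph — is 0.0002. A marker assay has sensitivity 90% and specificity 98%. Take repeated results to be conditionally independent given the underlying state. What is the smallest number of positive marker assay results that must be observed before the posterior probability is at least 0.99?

Prior odds: 0.0002 ÷ 0.9998 = 1/4999.
False-positive rate = 1 − 0.98 = 0.02; likelihood ratio of a positive = 0.9/0.02 = 45.
Target odds: 0.99 ÷ 0.01 = 99.
Need (1/4999) × 45ⁿ ≥ 99, i.e. 45ⁿ ≥ 494901.
45³ = 91125 falls short of 494901 but 45⁴ = 4100625 reaches it, so n = 4.

4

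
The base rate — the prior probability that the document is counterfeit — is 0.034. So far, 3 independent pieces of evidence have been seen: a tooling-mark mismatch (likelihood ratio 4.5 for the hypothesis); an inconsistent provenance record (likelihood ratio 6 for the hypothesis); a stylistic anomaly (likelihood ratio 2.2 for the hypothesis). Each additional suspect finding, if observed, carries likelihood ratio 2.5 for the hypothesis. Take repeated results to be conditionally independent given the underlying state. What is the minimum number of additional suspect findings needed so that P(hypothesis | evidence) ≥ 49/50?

Prior odds = 0.034/0.966 = 17/483.
Combined Bayes factor of the evidence already in hand = 4.5 × 6 × 2.2 = 59.4.
Odds after that evidence = (17/483) × 59.4 = 1683/805.
Target odds = 0.98/0.02 = 49.
Need 2.5ⁿ ≥ 49 ÷ (1683/805) = 39445/1683.
2.5³ = 15.625 falls short of 39445/1683 but 2.5⁴ = 39.0625 reaches it, so n = 4.

4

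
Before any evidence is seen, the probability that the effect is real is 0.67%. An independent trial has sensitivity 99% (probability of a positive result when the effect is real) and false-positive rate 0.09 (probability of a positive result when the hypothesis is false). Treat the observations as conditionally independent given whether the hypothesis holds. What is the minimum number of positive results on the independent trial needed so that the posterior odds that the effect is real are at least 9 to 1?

4

Prior odds: 0.0067 ÷ 0.9933 = 67/9933.
Likelihood ratio of a positive result = 0.99/0.09 = 11.
Target odds = 9.
Require 11ⁿ ≥ 9 ÷ (67/9933) = 89397/67.
11³ = 1331 falls short of 89397/67 but 11⁴ = 14641 reaches it, so n = 4.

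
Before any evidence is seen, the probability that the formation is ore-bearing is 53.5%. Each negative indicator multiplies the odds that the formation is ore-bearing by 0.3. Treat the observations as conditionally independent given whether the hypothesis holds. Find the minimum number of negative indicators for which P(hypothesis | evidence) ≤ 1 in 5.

Prior odds = 0.535/0.465 = 107/93.
Likelihood ratio per negative indicator = 0.3.
Target odds: 0.2 ÷ 0.8 = 0.25.
Require 0.3ⁿ ≤ 0.25 ÷ (107/93) = 93/428.
0.3¹ = 0.3 is still above 93/428 but 0.3² = 0.09 is at or below it, so n = 2.

2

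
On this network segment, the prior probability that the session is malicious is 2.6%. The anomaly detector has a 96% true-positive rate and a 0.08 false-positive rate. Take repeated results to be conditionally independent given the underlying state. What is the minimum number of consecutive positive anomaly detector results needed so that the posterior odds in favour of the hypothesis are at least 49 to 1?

4

Prior odds = 0.026/0.974 = 13/487.
Likelihood ratio of a positive result = 0.96/0.08 = 12.
Target odds = 49.
Require 12ⁿ ≥ 49 ÷ (13/487) = 23863/13.
12³ = 1728 falls short of 23863/13 but 12⁴ = 20736 reaches it, so n = 4.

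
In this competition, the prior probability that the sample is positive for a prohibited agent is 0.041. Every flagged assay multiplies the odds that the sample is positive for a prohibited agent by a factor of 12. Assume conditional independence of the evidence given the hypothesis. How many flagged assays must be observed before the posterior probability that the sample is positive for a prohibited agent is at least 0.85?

Prior odds = 0.041/0.959 = 41/959.
Likelihood ratio per flagged assay = 12.
Target posterior odds = 0.85/0.15 = 17/3.
Need (41/959) × 12ⁿ ≥ 17/3, i.e. 12ⁿ ≥ 16303/123.
12¹ = 12 falls short of 16303/123 but 12² = 144 reaches it, so n = 2.

2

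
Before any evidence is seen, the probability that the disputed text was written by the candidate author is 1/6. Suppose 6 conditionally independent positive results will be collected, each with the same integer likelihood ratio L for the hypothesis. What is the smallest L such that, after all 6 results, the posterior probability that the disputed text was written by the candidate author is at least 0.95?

3

Prior odds = (1/6)/(5/6) = 0.2.
Target odds = 0.95/0.05 = 19.
Need L⁶ ≥ 19 ÷ 0.2 = 95.
2⁶ = 64 < 95 ≤ 729 = 3⁶, so L = 3.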